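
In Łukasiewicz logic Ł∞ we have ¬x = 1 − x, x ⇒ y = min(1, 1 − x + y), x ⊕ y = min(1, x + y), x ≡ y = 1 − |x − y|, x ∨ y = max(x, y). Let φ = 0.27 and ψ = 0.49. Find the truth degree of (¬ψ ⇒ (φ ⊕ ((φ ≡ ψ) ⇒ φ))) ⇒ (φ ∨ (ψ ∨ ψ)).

¬ψ = 1 − 0.49 = 0.51
φ ≡ ψ = 1 − |0.27 − 0.49| = 1 − 0.22 = 0.78
(φ ≡ ψ) ⇒ φ = min(1, 1 − 0.78 + 0.27) = min(1, 0.49) = 0.49
φ ⊕ ((φ ≡ ψ) ⇒ φ) = min(1, 0.27 + 0.49) = min(1, 0.76) = 0.76
¬ψ ⇒ (φ ⊕ ((φ ≡ ψ) ⇒ φ)) = min(1, 1 − 0.51 + 0.76) = min(1, 1.25) = 1.00
ψ ∨ ψ = max(0.49, 0.49) = 0.49
φ ∨ (ψ ∨ ψ) = max(0.27, 0.49) = 0.49
(¬ψ ⇒ (φ ⊕ ((φ ≡ ψ) ⇒ φ))) ⇒ (φ ∨ (ψ ∨ ψ)) = min(1, 1 − 1.00 + 0.49) = min(1, 0.49) = 0.49

0.49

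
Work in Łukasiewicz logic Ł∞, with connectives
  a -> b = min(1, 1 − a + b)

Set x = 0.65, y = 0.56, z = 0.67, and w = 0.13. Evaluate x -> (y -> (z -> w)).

z -> w = min(1, 1 − 0.67 + 0.13) = min(1, 0.46) = 0.46
y -> (z -> w) = min(1, 1 − 0.56 + 0.46) = min(1, 0.90) = 0.90
x -> (y -> (z -> w)) = min(1, 1 − 0.65 + 0.90) = min(1, 1.25) = 1.00

1.00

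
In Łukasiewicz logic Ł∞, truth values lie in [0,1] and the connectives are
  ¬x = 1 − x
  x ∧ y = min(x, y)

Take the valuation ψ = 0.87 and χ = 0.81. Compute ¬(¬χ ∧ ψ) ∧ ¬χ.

0.19

¬χ = 1 − 0.81 = 0.19
¬χ ∧ ψ = min(0.19, 0.87) = 0.19
¬(¬χ ∧ ψ) = 1 − 0.19 = 0.81
¬(¬χ ∧ ψ) ∧ ¬χ = min(0.81, 0.19) = 0.19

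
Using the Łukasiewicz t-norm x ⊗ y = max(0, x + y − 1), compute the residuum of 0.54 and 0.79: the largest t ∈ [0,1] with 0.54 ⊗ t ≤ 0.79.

1.00

The residuum of the Łukasiewicz t-norm gives the supremum: min(1, 1 − 0.54 + 0.79).
1 − 0.54 + 0.79 = 1.25, so t = min(1, 1.25) = 1.00.
Check: 0.54 ⊗ 1.00 = max(0, 0.54) = 0.54 ≤ 0.79.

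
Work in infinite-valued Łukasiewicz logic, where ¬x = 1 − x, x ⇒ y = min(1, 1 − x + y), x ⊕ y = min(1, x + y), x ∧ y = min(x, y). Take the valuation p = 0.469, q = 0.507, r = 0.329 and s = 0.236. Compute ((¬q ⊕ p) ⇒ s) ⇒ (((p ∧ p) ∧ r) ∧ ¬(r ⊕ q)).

0.890

¬q = 1 − 0.507 = 0.493
¬q ⊕ p = min(1, 0.493 + 0.469) = min(1, 0.962) = 0.962
(¬q ⊕ p) ⇒ s = min(1, 1 − 0.962 + 0.236) = min(1, 0.274) = 0.274
p ∧ p = min(0.469, 0.469) = 0.469
(p ∧ p) ∧ r = min(0.469, 0.329) = 0.329
r ⊕ q = min(1, 0.329 + 0.507) = min(1, 0.836) = 0.836
¬(r ⊕ q) = 1 − 0.836 = 0.164
((p ∧ p) ∧ r) ∧ ¬(r ⊕ q) = min(0.329, 0.164) = 0.164
((¬q ⊕ p) ⇒ s) ⇒ (((p ∧ p) ∧ r) ∧ ¬(r ⊕ q)) = min(1, 1 − 0.274 + 0.164) = min(1, 0.890) = 0.890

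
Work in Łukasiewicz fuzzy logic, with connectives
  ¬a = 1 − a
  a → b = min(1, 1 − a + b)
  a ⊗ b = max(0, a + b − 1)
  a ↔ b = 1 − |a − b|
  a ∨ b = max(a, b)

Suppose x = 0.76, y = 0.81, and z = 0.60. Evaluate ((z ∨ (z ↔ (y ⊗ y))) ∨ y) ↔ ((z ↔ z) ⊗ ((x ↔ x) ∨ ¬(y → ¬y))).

y ⊗ y = max(0, 0.81 + 0.81 − 1) = max(0, 0.62) = 0.62
z ↔ (y ⊗ y) = 1 − |0.60 − 0.62| = 1 − 0.02 = 0.98
z ∨ (z ↔ (y ⊗ y)) = max(0.60, 0.98) = 0.98
(z ∨ (z ↔ (y ⊗ y))) ∨ y = max(0.98, 0.81) = 0.98
z ↔ z = 1 − |0.60 − 0.60| = 1 − 0.00 = 1.00
x ↔ x = 1 − |0.76 − 0.76| = 1 − 0.00 = 1.00
¬y = 1 − 0.81 = 0.19
y → ¬y = min(1, 1 − 0.81 + 0.19) = min(1, 0.38) = 0.38
¬(y → ¬y) = 1 − 0.38 = 0.62
(x ↔ x) ∨ ¬(y → ¬y) = max(1.00, 0.62) = 1.00
(z ↔ z) ⊗ ((x ↔ x) ∨ ¬(y → ¬y)) = max(0, 1.00 + 1.00 − 1) = max(0, 1.00) = 1.00
((z ∨ (z ↔ (y ⊗ y))) ∨ y) ↔ ((z ↔ z) ⊗ ((x ↔ x) ∨ ¬(y → ¬y))) = 1 − |0.98 − 1.00| = 1 − 0.02 = 0.98

0.98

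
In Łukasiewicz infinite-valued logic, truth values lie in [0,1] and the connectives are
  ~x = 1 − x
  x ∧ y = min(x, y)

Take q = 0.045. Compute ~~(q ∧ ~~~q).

0.045

~q = 1 − 0.045 = 0.955
~~q = 1 − 0.955 = 0.045
~~~q = 1 − 0.045 = 0.955
q ∧ ~~~q = min(0.045, 0.955) = 0.045
~(q ∧ ~~~q) = 1 − 0.045 = 0.955
~~(q ∧ ~~~q) = 1 − 0.955 = 0.045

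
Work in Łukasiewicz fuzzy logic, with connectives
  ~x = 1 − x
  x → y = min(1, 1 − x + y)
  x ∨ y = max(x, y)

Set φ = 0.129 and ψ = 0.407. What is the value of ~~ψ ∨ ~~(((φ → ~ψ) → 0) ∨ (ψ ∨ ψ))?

0.407

~ψ = 1 − 0.407 = 0.593
~~ψ = 1 − 0.593 = 0.407
φ → ~ψ = min(1, 1 − 0.129 + 0.593) = min(1, 1.464) = 1.000
(φ → ~ψ) → 0 = min(1, 1 − 1.000 + 0.000) = min(1, 0.000) = 0.000
ψ ∨ ψ = max(0.407, 0.407) = 0.407
((φ → ~ψ) → 0) ∨ (ψ ∨ ψ) = max(0.000, 0.407) = 0.407
~(((φ → ~ψ) → 0) ∨ (ψ ∨ ψ)) = 1 − 0.407 = 0.593
~~(((φ → ~ψ) → 0) ∨ (ψ ∨ ψ)) = 1 − 0.593 = 0.407
~~ψ ∨ ~~(((φ → ~ψ) → 0) ∨ (ψ ∨ ψ)) = max(0.407, 0.407) = 0.407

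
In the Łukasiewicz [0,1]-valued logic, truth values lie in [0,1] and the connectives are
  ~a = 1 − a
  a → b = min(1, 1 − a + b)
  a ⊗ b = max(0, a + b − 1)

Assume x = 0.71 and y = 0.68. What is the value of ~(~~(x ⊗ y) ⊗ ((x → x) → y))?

x ⊗ y = max(0, 0.71 + 0.68 − 1) = max(0, 0.39) = 0.39
~(x ⊗ y) = 1 − 0.39 = 0.61
~~(x ⊗ y) = 1 − 0.61 = 0.39
x → x = min(1, 1 − 0.71 + 0.71) = min(1, 1.00) = 1.00
(x → x) → y = min(1, 1 − 1.00 + 0.68) = min(1, 0.68) = 0.68
~~(x ⊗ y) ⊗ ((x → x) → y) = max(0, 0.39 + 0.68 − 1) = max(0, 0.07) = 0.07
~(~~(x ⊗ y) ⊗ ((x → x) → y)) = 1 − 0.07 = 0.93

0.93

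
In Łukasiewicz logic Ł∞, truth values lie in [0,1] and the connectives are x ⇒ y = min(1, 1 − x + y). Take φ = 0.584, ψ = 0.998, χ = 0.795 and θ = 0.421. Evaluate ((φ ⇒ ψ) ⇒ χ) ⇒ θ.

φ ⇒ ψ = min(1, 1 − 0.584 + 0.998) = min(1, 1.414) = 1.000
(φ ⇒ ψ) ⇒ χ = min(1, 1 − 1.000 + 0.795) = min(1, 0.795) = 0.795
((φ ⇒ ψ) ⇒ χ) ⇒ θ = min(1, 1 − 0.795 + 0.421) = min(1, 0.626) = 0.626

0.626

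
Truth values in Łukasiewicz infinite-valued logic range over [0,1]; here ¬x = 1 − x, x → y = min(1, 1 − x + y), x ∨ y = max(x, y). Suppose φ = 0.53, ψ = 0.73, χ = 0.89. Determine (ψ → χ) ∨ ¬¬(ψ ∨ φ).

1.00

ψ → χ = min(1, 1 − 0.73 + 0.89) = min(1, 1.16) = 1.00
ψ ∨ φ = max(0.73, 0.53) = 0.73
¬(ψ ∨ φ) = 1 − 0.73 = 0.27
¬¬(ψ ∨ φ) = 1 − 0.27 = 0.73
(ψ → χ) ∨ ¬¬(ψ ∨ φ) = max(1.00, 0.73) = 1.00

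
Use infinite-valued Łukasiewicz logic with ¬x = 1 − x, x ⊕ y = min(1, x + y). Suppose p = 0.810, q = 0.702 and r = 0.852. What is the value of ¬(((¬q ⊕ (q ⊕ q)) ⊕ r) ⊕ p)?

¬q = 1 − 0.702 = 0.298
q ⊕ q = min(1, 0.702 + 0.702) = min(1, 1.404) = 1.000
¬q ⊕ (q ⊕ q) = min(1, 0.298 + 1.000) = min(1, 1.298) = 1.000
(¬q ⊕ (q ⊕ q)) ⊕ r = min(1, 1.000 + 0.852) = min(1, 1.852) = 1.000
((¬q ⊕ (q ⊕ q)) ⊕ r) ⊕ p = min(1, 1.000 + 0.810) = min(1, 1.810) = 1.000
¬(((¬q ⊕ (q ⊕ q)) ⊕ r) ⊕ p) = 1 − 1.000 = 0.000

0.000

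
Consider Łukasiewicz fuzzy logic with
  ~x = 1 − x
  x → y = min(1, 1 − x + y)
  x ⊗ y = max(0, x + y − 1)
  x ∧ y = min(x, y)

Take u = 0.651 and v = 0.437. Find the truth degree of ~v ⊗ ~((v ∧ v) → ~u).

0.000

~v = 1 − 0.437 = 0.563
v ∧ v = min(0.437, 0.437) = 0.437
~u = 1 − 0.651 = 0.349
(v ∧ v) → ~u = min(1, 1 − 0.437 + 0.349) = min(1, 0.912) = 0.912
~((v ∧ v) → ~u) = 1 − 0.912 = 0.088
~v ⊗ ~((v ∧ v) → ~u) = max(0, 0.563 + 0.088 − 1) = max(0, -0.349) = 0.000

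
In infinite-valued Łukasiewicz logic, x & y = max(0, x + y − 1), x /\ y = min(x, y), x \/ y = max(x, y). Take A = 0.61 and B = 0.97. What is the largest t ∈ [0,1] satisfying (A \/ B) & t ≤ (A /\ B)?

A \/ B = max(0.61, 0.97) = 0.97
So the left factor is A \/ B = 0.97.
A /\ B = min(0.61, 0.97) = 0.61
So the right-hand bound is A /\ B = 0.61.
The residuum of the Łukasiewicz t-norm gives the supremum: min(1, 1 − 0.97 + 0.61).
1 − 0.97 + 0.61 = 0.64, so t = min(1, 0.64) = 0.64.
Check: 0.97 & 0.64 = max(0, 0.61) = 0.61 ≤ 0.61.

0.64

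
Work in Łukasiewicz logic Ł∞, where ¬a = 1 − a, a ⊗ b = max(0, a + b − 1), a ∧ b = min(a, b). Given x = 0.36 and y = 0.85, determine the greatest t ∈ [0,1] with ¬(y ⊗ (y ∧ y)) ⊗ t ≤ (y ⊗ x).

y ∧ y = min(0.85, 0.85) = 0.85
y ⊗ (y ∧ y) = max(0, 0.85 + 0.85 − 1) = max(0, 0.70) = 0.70
¬(y ⊗ (y ∧ y)) = 1 − 0.70 = 0.30
So the left factor is ¬(y ⊗ (y ∧ y)) = 0.30.
y ⊗ x = max(0, 0.85 + 0.36 − 1) = max(0, 0.21) = 0.21
So the right-hand bound is y ⊗ x = 0.21.
The residuum of the Łukasiewicz t-norm gives the supremum: min(1, 1 − 0.30 + 0.21).
1 − 0.30 + 0.21 = 0.91, so t = min(1, 0.91) = 0.91.
Check: 0.30 ⊗ 0.91 = max(0, 0.21) = 0.21 ≤ 0.21.

0.91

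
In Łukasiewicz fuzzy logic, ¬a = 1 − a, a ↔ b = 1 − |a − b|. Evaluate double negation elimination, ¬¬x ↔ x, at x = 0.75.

¬x = 1 − 0.75 = 0.25
¬¬x = 1 − 0.25 = 0.75
¬¬x ↔ x = 1 − |0.75 − 0.75| = 1 − 0.00 = 1.00
(As expected: always 1 in Ł∞ since negation is involutive.)

1.00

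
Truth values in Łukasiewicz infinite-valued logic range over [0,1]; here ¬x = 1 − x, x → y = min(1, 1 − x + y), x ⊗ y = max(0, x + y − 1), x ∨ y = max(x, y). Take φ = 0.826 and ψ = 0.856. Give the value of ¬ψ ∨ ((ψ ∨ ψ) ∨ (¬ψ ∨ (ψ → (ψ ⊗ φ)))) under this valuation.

¬ψ = 1 − 0.856 = 0.144
ψ ∨ ψ = max(0.856, 0.856) = 0.856
ψ ⊗ φ = max(0, 0.856 + 0.826 − 1) = max(0, 0.682) = 0.682
ψ → (ψ ⊗ φ) = min(1, 1 − 0.856 + 0.682) = min(1, 0.826) = 0.826
¬ψ ∨ (ψ → (ψ ⊗ φ)) = max(0.144, 0.826) = 0.826
(ψ ∨ ψ) ∨ (¬ψ ∨ (ψ → (ψ ⊗ φ))) = max(0.856, 0.826) = 0.856
¬ψ ∨ ((ψ ∨ ψ) ∨ (¬ψ ∨ (ψ → (ψ ⊗ φ)))) = max(0.144, 0.856) = 0.856

0.856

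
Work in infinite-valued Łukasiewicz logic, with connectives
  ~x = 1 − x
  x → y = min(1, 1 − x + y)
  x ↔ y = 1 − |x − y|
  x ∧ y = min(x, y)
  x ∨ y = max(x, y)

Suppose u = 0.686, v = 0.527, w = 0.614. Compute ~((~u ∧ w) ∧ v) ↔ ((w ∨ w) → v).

0.773

~u = 1 − 0.686 = 0.314
~u ∧ w = min(0.314, 0.614) = 0.314
(~u ∧ w) ∧ v = min(0.314, 0.527) = 0.314
~((~u ∧ w) ∧ v) = 1 − 0.314 = 0.686
w ∨ w = max(0.614, 0.614) = 0.614
(w ∨ w) → v = min(1, 1 − 0.614 + 0.527) = min(1, 0.913) = 0.913
~((~u ∧ w) ∧ v) ↔ ((w ∨ w) → v) = 1 − |0.686 − 0.913| = 1 − 0.227 = 0.773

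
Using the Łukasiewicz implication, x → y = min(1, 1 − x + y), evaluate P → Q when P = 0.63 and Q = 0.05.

0.42

P → Q = min(1, 1 − 0.63 + 0.05) = min(1, 0.42) = 0.42
For comparison, the Gödel implication (1 if x ≤ y else y) would give 0.05.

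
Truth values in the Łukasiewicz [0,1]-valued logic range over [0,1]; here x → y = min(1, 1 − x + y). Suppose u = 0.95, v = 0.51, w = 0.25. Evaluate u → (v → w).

v → w = min(1, 1 − 0.51 + 0.25) = min(1, 0.74) = 0.74
u → (v → w) = min(1, 1 − 0.95 + 0.74) = min(1, 0.79) = 0.79

0.79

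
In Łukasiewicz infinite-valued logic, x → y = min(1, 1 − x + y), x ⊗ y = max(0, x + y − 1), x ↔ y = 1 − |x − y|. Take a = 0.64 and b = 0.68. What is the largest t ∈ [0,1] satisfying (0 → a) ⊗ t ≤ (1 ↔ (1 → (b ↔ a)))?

0 → a = min(1, 1 − 0.00 + 0.64) = min(1, 1.64) = 1.00
So the left factor is 0 → a = 1.00.
b ↔ a = 1 − |0.68 − 0.64| = 1 − 0.04 = 0.96
1 → (b ↔ a) = min(1, 1 − 1.00 + 0.96) = min(1, 0.96) = 0.96
1 ↔ (1 → (b ↔ a)) = 1 − |1.00 − 0.96| = 1 − 0.04 = 0.96
So the right-hand bound is 1 ↔ (1 → (b ↔ a)) = 0.96.
The residuum of the Łukasiewicz t-norm gives the supremum: min(1, 1 − 1.00 + 0.96).
1 − 1.00 + 0.96 = 0.96, so t = min(1, 0.96) = 0.96.
Check: 1.00 ⊗ 0.96 = max(0, 0.96) = 0.96 ≤ 0.96.

0.96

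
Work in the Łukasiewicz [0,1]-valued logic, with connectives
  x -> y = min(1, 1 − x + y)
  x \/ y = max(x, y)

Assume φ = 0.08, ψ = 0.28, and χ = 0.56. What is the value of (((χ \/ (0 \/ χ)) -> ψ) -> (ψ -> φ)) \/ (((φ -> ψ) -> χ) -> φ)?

1.00

0 \/ χ = max(0.00, 0.56) = 0.56
χ \/ (0 \/ χ) = max(0.56, 0.56) = 0.56
(χ \/ (0 \/ χ)) -> ψ = min(1, 1 − 0.56 + 0.28) = min(1, 0.72) = 0.72
ψ -> φ = min(1, 1 − 0.28 + 0.08) = min(1, 0.80) = 0.80
((χ \/ (0 \/ χ)) -> ψ) -> (ψ -> φ) = min(1, 1 − 0.72 + 0.80) = min(1, 1.08) = 1.00
φ -> ψ = min(1, 1 − 0.08 + 0.28) = min(1, 1.20) = 1.00
(φ -> ψ) -> χ = min(1, 1 − 1.00 + 0.56) = min(1, 0.56) = 0.56
((φ -> ψ) -> χ) -> φ = min(1, 1 − 0.56 + 0.08) = min(1, 0.52) = 0.52
(((χ \/ (0 \/ χ)) -> ψ) -> (ψ -> φ)) \/ (((φ -> ψ) -> χ) -> φ) = max(1.00, 0.52) = 1.00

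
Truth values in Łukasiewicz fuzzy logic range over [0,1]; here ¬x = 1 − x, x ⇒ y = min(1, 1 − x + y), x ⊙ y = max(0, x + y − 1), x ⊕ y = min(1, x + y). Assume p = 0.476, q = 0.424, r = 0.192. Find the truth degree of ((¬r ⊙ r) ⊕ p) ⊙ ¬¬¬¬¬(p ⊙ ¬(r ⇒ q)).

¬r = 1 − 0.192 = 0.808
¬r ⊙ r = max(0, 0.808 + 0.192 − 1) = max(0, 0.000) = 0.000
(¬r ⊙ r) ⊕ p = min(1, 0.000 + 0.476) = min(1, 0.476) = 0.476
r ⇒ q = min(1, 1 − 0.192 + 0.424) = min(1, 1.232) = 1.000
¬(r ⇒ q) = 1 − 1.000 = 0.000
p ⊙ ¬(r ⇒ q) = max(0, 0.476 + 0.000 − 1) = max(0, -0.524) = 0.000
¬(p ⊙ ¬(r ⇒ q)) = 1 − 0.000 = 1.000
¬¬(p ⊙ ¬(r ⇒ q)) = 1 − 1.000 = 0.000
¬¬¬(p ⊙ ¬(r ⇒ q)) = 1 − 0.000 = 1.000
¬¬¬¬(p ⊙ ¬(r ⇒ q)) = 1 − 1.000 = 0.000
¬¬¬¬¬(p ⊙ ¬(r ⇒ q)) = 1 − 0.000 = 1.000
((¬r ⊙ r) ⊕ p) ⊙ ¬¬¬¬¬(p ⊙ ¬(r ⇒ q)) = max(0, 0.476 + 1.000 − 1) = max(0, 0.476) = 0.476

0.476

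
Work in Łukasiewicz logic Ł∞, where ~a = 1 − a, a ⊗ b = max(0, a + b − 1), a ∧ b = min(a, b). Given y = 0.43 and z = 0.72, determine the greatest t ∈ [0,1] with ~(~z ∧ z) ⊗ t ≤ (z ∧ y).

~z = 1 − 0.72 = 0.28
~z ∧ z = min(0.28, 0.72) = 0.28
~(~z ∧ z) = 1 − 0.28 = 0.72
So the left factor is ~(~z ∧ z) = 0.72.
z ∧ y = min(0.72, 0.43) = 0.43
So the right-hand bound is z ∧ y = 0.43.
The residuum of the Łukasiewicz t-norm gives the supremum: min(1, 1 − 0.72 + 0.43).
1 − 0.72 + 0.43 = 0.71, so t = min(1, 0.71) = 0.71.
Check: 0.72 ⊗ 0.71 = max(0, 0.43) = 0.43 ≤ 0.43.

0.71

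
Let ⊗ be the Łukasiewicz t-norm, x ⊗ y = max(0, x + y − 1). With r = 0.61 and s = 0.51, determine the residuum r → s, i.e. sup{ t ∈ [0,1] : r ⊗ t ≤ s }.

The residuum of the Łukasiewicz t-norm gives the supremum: min(1, 1 − 0.61 + 0.51).
1 − 0.61 + 0.51 = 0.90, so t = min(1, 0.90) = 0.90.
Check: 0.61 ⊗ 0.90 = max(0, 0.51) = 0.51 ≤ 0.51.

0.90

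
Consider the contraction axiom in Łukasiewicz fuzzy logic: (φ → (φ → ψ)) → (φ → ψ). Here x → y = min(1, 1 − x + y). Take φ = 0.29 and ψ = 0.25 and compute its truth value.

φ → ψ = min(1, 1 − 0.29 + 0.25) = min(1, 0.96) = 0.96
φ → (φ → ψ) = min(1, 1 − 0.29 + 0.96) = min(1, 1.67) = 1.00
(φ → (φ → ψ)) → (φ → ψ) = min(1, 1 − 1.00 + 0.96) = min(1, 0.96) = 0.96
(The value 0.96 < 1 shows this instance is not satisfied; fails in Ł∞ (the t-norm is not idempotent).)

0.96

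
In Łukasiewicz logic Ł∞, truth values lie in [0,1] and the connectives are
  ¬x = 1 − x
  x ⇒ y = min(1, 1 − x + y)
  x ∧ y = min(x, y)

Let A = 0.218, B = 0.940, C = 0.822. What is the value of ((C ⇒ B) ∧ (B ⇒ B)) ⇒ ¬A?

0.782

C ⇒ B = min(1, 1 − 0.822 + 0.940) = min(1, 1.118) = 1.000
B ⇒ B = min(1, 1 − 0.940 + 0.940) = min(1, 1.000) = 1.000
(C ⇒ B) ∧ (B ⇒ B) = min(1.000, 1.000) = 1.000
¬A = 1 − 0.218 = 0.782
((C ⇒ B) ∧ (B ⇒ B)) ⇒ ¬A = min(1, 1 − 1.000 + 0.782) = min(1, 0.782) = 0.782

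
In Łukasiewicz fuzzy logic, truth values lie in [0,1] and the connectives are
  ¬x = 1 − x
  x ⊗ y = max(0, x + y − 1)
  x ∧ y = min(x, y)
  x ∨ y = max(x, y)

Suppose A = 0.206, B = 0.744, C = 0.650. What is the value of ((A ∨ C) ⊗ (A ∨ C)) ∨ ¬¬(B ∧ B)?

A ∨ C = max(0.206, 0.650) = 0.650
(A ∨ C) ⊗ (A ∨ C) = max(0, 0.650 + 0.650 − 1) = max(0, 0.300) = 0.300
B ∧ B = min(0.744, 0.744) = 0.744
¬(B ∧ B) = 1 − 0.744 = 0.256
¬¬(B ∧ B) = 1 − 0.256 = 0.744
((A ∨ C) ⊗ (A ∨ C)) ∨ ¬¬(B ∧ B) = max(0.300, 0.744) = 0.744

0.744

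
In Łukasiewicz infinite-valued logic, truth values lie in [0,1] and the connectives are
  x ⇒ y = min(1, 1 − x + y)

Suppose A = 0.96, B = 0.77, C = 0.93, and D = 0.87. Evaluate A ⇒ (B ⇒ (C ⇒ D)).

C ⇒ D = min(1, 1 − 0.93 + 0.87) = min(1, 0.94) = 0.94
B ⇒ (C ⇒ D) = min(1, 1 − 0.77 + 0.94) = min(1, 1.17) = 1.00
A ⇒ (B ⇒ (C ⇒ D)) = min(1, 1 − 0.96 + 1.00) = min(1, 1.04) = 1.00

1.00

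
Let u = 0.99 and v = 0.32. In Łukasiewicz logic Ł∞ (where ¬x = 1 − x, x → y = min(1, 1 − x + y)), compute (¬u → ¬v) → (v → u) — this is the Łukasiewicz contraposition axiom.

1.00

¬u = 1 − 0.99 = 0.01
¬v = 1 − 0.32 = 0.68
¬u → ¬v = min(1, 1 − 0.01 + 0.68) = min(1, 1.67) = 1.00
v → u = min(1, 1 − 0.32 + 0.99) = min(1, 1.67) = 1.00
(¬u → ¬v) → (v → u) = min(1, 1 − 1.00 + 1.00) = min(1, 1.00) = 1.00
(As expected: an axiom of Ł∞, always 1.)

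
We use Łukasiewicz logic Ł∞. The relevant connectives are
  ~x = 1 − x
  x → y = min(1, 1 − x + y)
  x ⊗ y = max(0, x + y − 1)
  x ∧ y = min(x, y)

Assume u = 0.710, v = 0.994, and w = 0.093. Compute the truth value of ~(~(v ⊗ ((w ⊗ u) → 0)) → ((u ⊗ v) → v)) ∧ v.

0.000

w ⊗ u = max(0, 0.093 + 0.710 − 1) = max(0, -0.197) = 0.000
(w ⊗ u) → 0 = min(1, 1 − 0.000 + 0.000) = min(1, 1.000) = 1.000
v ⊗ ((w ⊗ u) → 0) = max(0, 0.994 + 1.000 − 1) = max(0, 0.994) = 0.994
~(v ⊗ ((w ⊗ u) → 0)) = 1 − 0.994 = 0.006
u ⊗ v = max(0, 0.710 + 0.994 − 1) = max(0, 0.704) = 0.704
(u ⊗ v) → v = min(1, 1 − 0.704 + 0.994) = min(1, 1.290) = 1.000
~(v ⊗ ((w ⊗ u) → 0)) → ((u ⊗ v) → v) = min(1, 1 − 0.006 + 1.000) = min(1, 1.994) = 1.000
~(~(v ⊗ ((w ⊗ u) → 0)) → ((u ⊗ v) → v)) = 1 − 1.000 = 0.000
~(~(v ⊗ ((w ⊗ u) → 0)) → ((u ⊗ v) → v)) ∧ v = min(0.000, 0.994) = 0.000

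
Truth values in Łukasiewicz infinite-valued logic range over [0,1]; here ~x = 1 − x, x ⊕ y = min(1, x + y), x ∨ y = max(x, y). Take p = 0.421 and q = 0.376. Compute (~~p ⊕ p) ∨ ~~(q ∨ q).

~p = 1 − 0.421 = 0.579
~~p = 1 − 0.579 = 0.421
~~p ⊕ p = min(1, 0.421 + 0.421) = min(1, 0.842) = 0.842
q ∨ q = max(0.376, 0.376) = 0.376
~(q ∨ q) = 1 − 0.376 = 0.624
~~(q ∨ q) = 1 − 0.624 = 0.376
(~~p ⊕ p) ∨ ~~(q ∨ q) = max(0.842, 0.376) = 0.842

0.842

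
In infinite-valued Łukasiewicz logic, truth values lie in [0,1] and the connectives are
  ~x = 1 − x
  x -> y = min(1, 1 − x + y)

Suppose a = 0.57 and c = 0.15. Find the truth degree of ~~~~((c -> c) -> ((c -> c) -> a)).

c -> c = min(1, 1 − 0.15 + 0.15) = min(1, 1.00) = 1.00
(c -> c) -> a = min(1, 1 − 1.00 + 0.57) = min(1, 0.57) = 0.57
(c -> c) -> ((c -> c) -> a) = min(1, 1 − 1.00 + 0.57) = min(1, 0.57) = 0.57
~((c -> c) -> ((c -> c) -> a)) = 1 − 0.57 = 0.43
~~((c -> c) -> ((c -> c) -> a)) = 1 − 0.43 = 0.57
~~~((c -> c) -> ((c -> c) -> a)) = 1 − 0.57 = 0.43
~~~~((c -> c) -> ((c -> c) -> a)) = 1 − 0.43 = 0.57

0.57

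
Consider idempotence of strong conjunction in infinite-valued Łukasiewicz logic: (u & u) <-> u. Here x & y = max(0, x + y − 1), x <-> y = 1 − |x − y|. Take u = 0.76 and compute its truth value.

u & u = max(0, 0.76 + 0.76 − 1) = max(0, 0.52) = 0.52
(u & u) <-> u = 1 − |0.52 − 0.76| = 1 − 0.24 = 0.76
(The value 0.76 < 1 shows this instance is not satisfied; fails in Ł∞ since a ⊗ a = max(0, 2a−1) ≠ a in general.)

0.76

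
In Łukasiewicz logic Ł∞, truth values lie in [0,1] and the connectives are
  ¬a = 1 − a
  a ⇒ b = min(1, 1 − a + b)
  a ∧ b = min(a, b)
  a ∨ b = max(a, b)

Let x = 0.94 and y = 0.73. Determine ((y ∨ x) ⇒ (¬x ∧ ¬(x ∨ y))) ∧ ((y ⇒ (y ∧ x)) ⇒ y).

0.12

y ∨ x = max(0.73, 0.94) = 0.94
¬x = 1 − 0.94 = 0.06
x ∨ y = max(0.94, 0.73) = 0.94
¬(x ∨ y) = 1 − 0.94 = 0.06
¬x ∧ ¬(x ∨ y) = min(0.06, 0.06) = 0.06
(y ∨ x) ⇒ (¬x ∧ ¬(x ∨ y)) = min(1, 1 − 0.94 + 0.06) = min(1, 0.12) = 0.12
y ∧ x = min(0.73, 0.94) = 0.73
y ⇒ (y ∧ x) = min(1, 1 − 0.73 + 0.73) = min(1, 1.00) = 1.00
(y ⇒ (y ∧ x)) ⇒ y = min(1, 1 − 1.00 + 0.73) = min(1, 0.73) = 0.73
((y ∨ x) ⇒ (¬x ∧ ¬(x ∨ y))) ∧ ((y ⇒ (y ∧ x)) ⇒ y) = min(0.12, 0.73) = 0.12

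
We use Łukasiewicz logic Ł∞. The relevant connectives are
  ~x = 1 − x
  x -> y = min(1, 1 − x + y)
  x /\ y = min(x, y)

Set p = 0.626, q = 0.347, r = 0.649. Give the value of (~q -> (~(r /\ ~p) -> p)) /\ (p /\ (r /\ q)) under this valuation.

~q = 1 − 0.347 = 0.653
~p = 1 − 0.626 = 0.374
r /\ ~p = min(0.649, 0.374) = 0.374
~(r /\ ~p) = 1 − 0.374 = 0.626
~(r /\ ~p) -> p = min(1, 1 − 0.626 + 0.626) = min(1, 1.000) = 1.000
~q -> (~(r /\ ~p) -> p) = min(1, 1 − 0.653 + 1.000) = min(1, 1.347) = 1.000
r /\ q = min(0.649, 0.347) = 0.347
p /\ (r /\ q) = min(0.626, 0.347) = 0.347
(~q -> (~(r /\ ~p) -> p)) /\ (p /\ (r /\ q)) = min(1.000, 0.347) = 0.347

0.347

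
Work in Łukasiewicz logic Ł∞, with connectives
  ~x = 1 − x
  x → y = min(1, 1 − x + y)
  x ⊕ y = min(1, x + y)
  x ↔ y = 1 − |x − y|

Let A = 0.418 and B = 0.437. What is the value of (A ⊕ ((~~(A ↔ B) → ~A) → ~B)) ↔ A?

0.418

A ↔ B = 1 − |0.418 − 0.437| = 1 − 0.019 = 0.981
~(A ↔ B) = 1 − 0.981 = 0.019
~~(A ↔ B) = 1 − 0.019 = 0.981
~A = 1 − 0.418 = 0.582
~~(A ↔ B) → ~A = min(1, 1 − 0.981 + 0.582) = min(1, 0.601) = 0.601
~B = 1 − 0.437 = 0.563
(~~(A ↔ B) → ~A) → ~B = min(1, 1 − 0.601 + 0.563) = min(1, 0.962) = 0.962
A ⊕ ((~~(A ↔ B) → ~A) → ~B) = min(1, 0.418 + 0.962) = min(1, 1.380) = 1.000
(A ⊕ ((~~(A ↔ B) → ~A) → ~B)) ↔ A = 1 − |1.000 − 0.418| = 1 − 0.582 = 0.418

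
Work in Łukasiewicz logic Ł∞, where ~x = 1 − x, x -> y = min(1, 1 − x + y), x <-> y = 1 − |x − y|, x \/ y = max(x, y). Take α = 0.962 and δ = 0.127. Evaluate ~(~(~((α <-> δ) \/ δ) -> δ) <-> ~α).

0.670

α <-> δ = 1 − |0.962 − 0.127| = 1 − 0.835 = 0.165
(α <-> δ) \/ δ = max(0.165, 0.127) = 0.165
~((α <-> δ) \/ δ) = 1 − 0.165 = 0.835
~((α <-> δ) \/ δ) -> δ = min(1, 1 − 0.835 + 0.127) = min(1, 0.292) = 0.292
~(~((α <-> δ) \/ δ) -> δ) = 1 − 0.292 = 0.708
~α = 1 − 0.962 = 0.038
~(~((α <-> δ) \/ δ) -> δ) <-> ~α = 1 − |0.708 − 0.038| = 1 − 0.670 = 0.330
~(~(~((α <-> δ) \/ δ) -> δ) <-> ~α) = 1 − 0.330 = 0.670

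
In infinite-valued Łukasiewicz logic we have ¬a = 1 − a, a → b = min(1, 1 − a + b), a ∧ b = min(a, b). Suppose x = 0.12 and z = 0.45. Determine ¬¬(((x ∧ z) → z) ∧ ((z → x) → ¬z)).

x ∧ z = min(0.12, 0.45) = 0.12
(x ∧ z) → z = min(1, 1 − 0.12 + 0.45) = min(1, 1.33) = 1.00
z → x = min(1, 1 − 0.45 + 0.12) = min(1, 0.67) = 0.67
¬z = 1 − 0.45 = 0.55
(z → x) → ¬z = min(1, 1 − 0.67 + 0.55) = min(1, 0.88) = 0.88
((x ∧ z) → z) ∧ ((z → x) → ¬z) = min(1.00, 0.88) = 0.88
¬(((x ∧ z) → z) ∧ ((z → x) → ¬z)) = 1 − 0.88 = 0.12
¬¬(((x ∧ z) → z) ∧ ((z → x) → ¬z)) = 1 − 0.12 = 0.88

0.88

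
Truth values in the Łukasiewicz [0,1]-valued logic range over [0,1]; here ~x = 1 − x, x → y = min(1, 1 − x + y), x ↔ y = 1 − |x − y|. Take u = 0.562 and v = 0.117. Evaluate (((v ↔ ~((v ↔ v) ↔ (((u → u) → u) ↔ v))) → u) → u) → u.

v ↔ v = 1 − |0.117 − 0.117| = 1 − 0.000 = 1.000
u → u = min(1, 1 − 0.562 + 0.562) = min(1, 1.000) = 1.000
(u → u) → u = min(1, 1 − 1.000 + 0.562) = min(1, 0.562) = 0.562
((u → u) → u) ↔ v = 1 − |0.562 − 0.117| = 1 − 0.445 = 0.555
(v ↔ v) ↔ (((u → u) → u) ↔ v) = 1 − |1.000 − 0.555| = 1 − 0.445 = 0.555
~((v ↔ v) ↔ (((u → u) → u) ↔ v)) = 1 − 0.555 = 0.445
v ↔ ~((v ↔ v) ↔ (((u → u) → u) ↔ v)) = 1 − |0.117 − 0.445| = 1 − 0.328 = 0.672
(v ↔ ~((v ↔ v) ↔ (((u → u) → u) ↔ v))) → u = min(1, 1 − 0.672 + 0.562) = min(1, 0.890) = 0.890
((v ↔ ~((v ↔ v) ↔ (((u → u) → u) ↔ v))) → u) → u = min(1, 1 − 0.890 + 0.562) = min(1, 0.672) = 0.672
(((v ↔ ~((v ↔ v) ↔ (((u → u) → u) ↔ v))) → u) → u) → u = min(1, 1 − 0.672 + 0.562) = min(1, 0.890) = 0.890

0.890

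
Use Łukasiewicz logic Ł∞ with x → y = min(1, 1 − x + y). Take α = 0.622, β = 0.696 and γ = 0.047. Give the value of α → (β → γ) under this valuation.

0.729

β → γ = min(1, 1 − 0.696 + 0.047) = min(1, 0.351) = 0.351
α → (β → γ) = min(1, 1 − 0.622 + 0.351) = min(1, 0.729) = 0.729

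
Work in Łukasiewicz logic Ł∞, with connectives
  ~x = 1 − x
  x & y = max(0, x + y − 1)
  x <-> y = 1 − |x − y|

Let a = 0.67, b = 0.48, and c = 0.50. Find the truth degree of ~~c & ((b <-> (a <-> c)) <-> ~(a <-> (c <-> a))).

0.01

~c = 1 − 0.50 = 0.50
~~c = 1 − 0.50 = 0.50
a <-> c = 1 − |0.67 − 0.50| = 1 − 0.17 = 0.83
b <-> (a <-> c) = 1 − |0.48 − 0.83| = 1 − 0.35 = 0.65
c <-> a = 1 − |0.50 − 0.67| = 1 − 0.17 = 0.83
a <-> (c <-> a) = 1 − |0.67 − 0.83| = 1 − 0.16 = 0.84
~(a <-> (c <-> a)) = 1 − 0.84 = 0.16
(b <-> (a <-> c)) <-> ~(a <-> (c <-> a)) = 1 − |0.65 − 0.16| = 1 − 0.49 = 0.51
~~c & ((b <-> (a <-> c)) <-> ~(a <-> (c <-> a))) = max(0, 0.50 + 0.51 − 1) = max(0, 0.01) = 0.01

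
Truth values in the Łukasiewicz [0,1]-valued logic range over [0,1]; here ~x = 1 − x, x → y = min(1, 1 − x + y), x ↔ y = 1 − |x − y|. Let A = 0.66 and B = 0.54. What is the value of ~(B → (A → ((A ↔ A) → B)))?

0.00

A ↔ A = 1 − |0.66 − 0.66| = 1 − 0.00 = 1.00
(A ↔ A) → B = min(1, 1 − 1.00 + 0.54) = min(1, 0.54) = 0.54
A → ((A ↔ A) → B) = min(1, 1 − 0.66 + 0.54) = min(1, 0.88) = 0.88
B → (A → ((A ↔ A) → B)) = min(1, 1 − 0.54 + 0.88) = min(1, 1.34) = 1.00
~(B → (A → ((A ↔ A) → B))) = 1 − 1.00 = 0.00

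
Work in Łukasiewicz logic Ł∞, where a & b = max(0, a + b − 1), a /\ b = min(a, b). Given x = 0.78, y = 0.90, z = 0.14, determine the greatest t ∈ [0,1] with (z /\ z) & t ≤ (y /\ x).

z /\ z = min(0.14, 0.14) = 0.14
So the left factor is z /\ z = 0.14.
y /\ x = min(0.90, 0.78) = 0.78
So the right-hand bound is y /\ x = 0.78.
The residuum of the Łukasiewicz t-norm gives the supremum: min(1, 1 − 0.14 + 0.78).
1 − 0.14 + 0.78 = 1.64, so t = min(1, 1.64) = 1.00.
Check: 0.14 & 1.00 = max(0, 0.14) = 0.14 ≤ 0.78.

1.00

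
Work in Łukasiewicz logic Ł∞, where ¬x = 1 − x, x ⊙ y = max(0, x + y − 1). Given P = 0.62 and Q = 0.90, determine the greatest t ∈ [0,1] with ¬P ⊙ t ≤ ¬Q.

¬P = 1 − 0.62 = 0.38
So the left factor is ¬P = 0.38.
¬Q = 1 − 0.90 = 0.10
So the right-hand bound is ¬Q = 0.10.
The residuum of the Łukasiewicz t-norm gives the supremum: min(1, 1 − 0.38 + 0.10).
1 − 0.38 + 0.10 = 0.72, so t = min(1, 0.72) = 0.72.
Check: 0.38 ⊙ 0.72 = max(0, 0.10) = 0.10 ≤ 0.10.

0.72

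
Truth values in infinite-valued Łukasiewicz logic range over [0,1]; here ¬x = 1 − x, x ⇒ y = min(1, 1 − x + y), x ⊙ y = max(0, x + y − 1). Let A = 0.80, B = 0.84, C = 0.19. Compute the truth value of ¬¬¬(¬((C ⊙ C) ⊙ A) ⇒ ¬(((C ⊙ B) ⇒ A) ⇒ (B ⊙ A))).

0.64

C ⊙ C = max(0, 0.19 + 0.19 − 1) = max(0, -0.62) = 0.00
(C ⊙ C) ⊙ A = max(0, 0.00 + 0.80 − 1) = max(0, -0.20) = 0.00
¬((C ⊙ C) ⊙ A) = 1 − 0.00 = 1.00
C ⊙ B = max(0, 0.19 + 0.84 − 1) = max(0, 0.03) = 0.03
(C ⊙ B) ⇒ A = min(1, 1 − 0.03 + 0.80) = min(1, 1.77) = 1.00
B ⊙ A = max(0, 0.84 + 0.80 − 1) = max(0, 0.64) = 0.64
((C ⊙ B) ⇒ A) ⇒ (B ⊙ A) = min(1, 1 − 1.00 + 0.64) = min(1, 0.64) = 0.64
¬(((C ⊙ B) ⇒ A) ⇒ (B ⊙ A)) = 1 − 0.64 = 0.36
¬((C ⊙ C) ⊙ A) ⇒ ¬(((C ⊙ B) ⇒ A) ⇒ (B ⊙ A)) = min(1, 1 − 1.00 + 0.36) = min(1, 0.36) = 0.36
¬(¬((C ⊙ C) ⊙ A) ⇒ ¬(((C ⊙ B) ⇒ A) ⇒ (B ⊙ A))) = 1 − 0.36 = 0.64
¬¬(¬((C ⊙ C) ⊙ A) ⇒ ¬(((C ⊙ B) ⇒ A) ⇒ (B ⊙ A))) = 1 − 0.64 = 0.36
¬¬¬(¬((C ⊙ C) ⊙ A) ⇒ ¬(((C ⊙ B) ⇒ A) ⇒ (B ⊙ A))) = 1 − 0.36 = 0.64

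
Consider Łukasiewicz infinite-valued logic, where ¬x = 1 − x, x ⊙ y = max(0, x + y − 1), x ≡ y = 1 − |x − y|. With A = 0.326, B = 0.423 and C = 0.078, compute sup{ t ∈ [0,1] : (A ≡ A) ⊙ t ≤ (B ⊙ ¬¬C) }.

A ≡ A = 1 − |0.326 − 0.326| = 1 − 0.000 = 1.000
So the left factor is A ≡ A = 1.000.
¬C = 1 − 0.078 = 0.922
¬¬C = 1 − 0.922 = 0.078
B ⊙ ¬¬C = max(0, 0.423 + 0.078 − 1) = max(0, -0.499) = 0.000
So the right-hand bound is B ⊙ ¬¬C = 0.000.
The residuum of the Łukasiewicz t-norm gives the supremum: min(1, 1 − 1.000 + 0.000).
1 − 1.000 + 0.000 = 0.000, so t = min(1, 0.000) = 0.000.
Check: 1.000 ⊙ 0.000 = max(0, 0.000) = 0.000 ≤ 0.000.

0.000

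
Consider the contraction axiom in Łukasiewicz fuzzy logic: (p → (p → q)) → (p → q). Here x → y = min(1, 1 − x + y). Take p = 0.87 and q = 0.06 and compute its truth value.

p → q = min(1, 1 − 0.87 + 0.06) = min(1, 0.19) = 0.19
p → (p → q) = min(1, 1 − 0.87 + 0.19) = min(1, 0.32) = 0.32
(p → (p → q)) → (p → q) = min(1, 1 − 0.32 + 0.19) = min(1, 0.87) = 0.87
(The value 0.87 < 1 shows this instance is not satisfied; fails in Ł∞ (the t-norm is not idempotent).)

0.87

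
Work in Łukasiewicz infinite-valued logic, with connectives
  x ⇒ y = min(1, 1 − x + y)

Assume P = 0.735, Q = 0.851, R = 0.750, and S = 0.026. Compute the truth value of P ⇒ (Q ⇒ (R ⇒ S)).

0.690

R ⇒ S = min(1, 1 − 0.750 + 0.026) = min(1, 0.276) = 0.276
Q ⇒ (R ⇒ S) = min(1, 1 − 0.851 + 0.276) = min(1, 0.425) = 0.425
P ⇒ (Q ⇒ (R ⇒ S)) = min(1, 1 − 0.735 + 0.425) = min(1, 0.690) = 0.690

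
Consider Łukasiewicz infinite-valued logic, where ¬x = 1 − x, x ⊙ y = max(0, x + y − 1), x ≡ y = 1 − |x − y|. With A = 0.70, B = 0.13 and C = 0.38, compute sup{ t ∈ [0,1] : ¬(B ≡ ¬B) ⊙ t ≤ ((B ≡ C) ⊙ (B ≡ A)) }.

¬B = 1 − 0.13 = 0.87
B ≡ ¬B = 1 − |0.13 − 0.87| = 1 − 0.74 = 0.26
¬(B ≡ ¬B) = 1 − 0.26 = 0.74
So the left factor is ¬(B ≡ ¬B) = 0.74.
B ≡ C = 1 − |0.13 − 0.38| = 1 − 0.25 = 0.75
B ≡ A = 1 − |0.13 − 0.70| = 1 − 0.57 = 0.43
(B ≡ C) ⊙ (B ≡ A) = max(0, 0.75 + 0.43 − 1) = max(0, 0.18) = 0.18
So the right-hand bound is (B ≡ C) ⊙ (B ≡ A) = 0.18.
The residuum of the Łukasiewicz t-norm gives the supremum: min(1, 1 − 0.74 + 0.18).
1 − 0.74 + 0.18 = 0.44, so t = min(1, 0.44) = 0.44.
Check: 0.74 ⊙ 0.44 = max(0, 0.18) = 0.18 ≤ 0.18.

0.44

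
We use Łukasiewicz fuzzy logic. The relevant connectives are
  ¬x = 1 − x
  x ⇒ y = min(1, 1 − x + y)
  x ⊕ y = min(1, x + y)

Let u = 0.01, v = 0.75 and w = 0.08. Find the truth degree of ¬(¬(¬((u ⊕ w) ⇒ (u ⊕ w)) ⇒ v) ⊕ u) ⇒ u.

u ⊕ w = min(1, 0.01 + 0.08) = min(1, 0.09) = 0.09
(u ⊕ w) ⇒ (u ⊕ w) = min(1, 1 − 0.09 + 0.09) = min(1, 1.00) = 1.00
¬((u ⊕ w) ⇒ (u ⊕ w)) = 1 − 1.00 = 0.00
¬((u ⊕ w) ⇒ (u ⊕ w)) ⇒ v = min(1, 1 − 0.00 + 0.75) = min(1, 1.75) = 1.00
¬(¬((u ⊕ w) ⇒ (u ⊕ w)) ⇒ v) = 1 − 1.00 = 0.00
¬(¬((u ⊕ w) ⇒ (u ⊕ w)) ⇒ v) ⊕ u = min(1, 0.00 + 0.01) = min(1, 0.01) = 0.01
¬(¬(¬((u ⊕ w) ⇒ (u ⊕ w)) ⇒ v) ⊕ u) = 1 − 0.01 = 0.99
¬(¬(¬((u ⊕ w) ⇒ (u ⊕ w)) ⇒ v) ⊕ u) ⇒ u = min(1, 1 − 0.99 + 0.01) = min(1, 0.02) = 0.02

0.02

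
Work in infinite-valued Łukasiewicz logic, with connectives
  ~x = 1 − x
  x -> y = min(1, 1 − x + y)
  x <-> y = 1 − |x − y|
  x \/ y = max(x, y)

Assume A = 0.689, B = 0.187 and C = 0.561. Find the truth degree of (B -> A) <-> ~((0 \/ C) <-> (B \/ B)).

0.374

B -> A = min(1, 1 − 0.187 + 0.689) = min(1, 1.502) = 1.000
0 \/ C = max(0.000, 0.561) = 0.561
B \/ B = max(0.187, 0.187) = 0.187
(0 \/ C) <-> (B \/ B) = 1 − |0.561 − 0.187| = 1 − 0.374 = 0.626
~((0 \/ C) <-> (B \/ B)) = 1 − 0.626 = 0.374
(B -> A) <-> ~((0 \/ C) <-> (B \/ B)) = 1 − |1.000 − 0.374| = 1 − 0.626 = 0.374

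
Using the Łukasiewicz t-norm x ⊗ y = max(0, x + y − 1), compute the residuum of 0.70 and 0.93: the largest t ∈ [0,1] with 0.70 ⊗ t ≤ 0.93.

1.00

The residuum of the Łukasiewicz t-norm gives the supremum: min(1, 1 − 0.70 + 0.93).
1 − 0.70 + 0.93 = 1.23, so t = min(1, 1.23) = 1.00.
Check: 0.70 ⊗ 1.00 = max(0, 0.70) = 0.70 ≤ 0.93.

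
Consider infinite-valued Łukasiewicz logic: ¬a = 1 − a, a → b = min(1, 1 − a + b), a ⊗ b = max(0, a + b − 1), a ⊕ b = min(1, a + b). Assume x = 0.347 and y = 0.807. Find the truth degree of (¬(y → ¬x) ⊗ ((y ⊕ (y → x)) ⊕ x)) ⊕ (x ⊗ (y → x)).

0.154

¬x = 1 − 0.347 = 0.653
y → ¬x = min(1, 1 − 0.807 + 0.653) = min(1, 0.846) = 0.846
¬(y → ¬x) = 1 − 0.846 = 0.154
y → x = min(1, 1 − 0.807 + 0.347) = min(1, 0.540) = 0.540
y ⊕ (y → x) = min(1, 0.807 + 0.540) = min(1, 1.347) = 1.000
(y ⊕ (y → x)) ⊕ x = min(1, 1.000 + 0.347) = min(1, 1.347) = 1.000
¬(y → ¬x) ⊗ ((y ⊕ (y → x)) ⊕ x) = max(0, 0.154 + 1.000 − 1) = max(0, 0.154) = 0.154
x ⊗ (y → x) = max(0, 0.347 + 0.540 − 1) = max(0, -0.113) = 0.000
(¬(y → ¬x) ⊗ ((y ⊕ (y → x)) ⊕ x)) ⊕ (x ⊗ (y → x)) = min(1, 0.154 + 0.000) = min(1, 0.154) = 0.154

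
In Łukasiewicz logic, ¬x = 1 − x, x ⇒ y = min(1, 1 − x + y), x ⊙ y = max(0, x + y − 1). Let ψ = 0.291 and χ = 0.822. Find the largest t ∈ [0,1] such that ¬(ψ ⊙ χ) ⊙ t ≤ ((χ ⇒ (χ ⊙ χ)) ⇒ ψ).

0.582

ψ ⊙ χ = max(0, 0.291 + 0.822 − 1) = max(0, 0.113) = 0.113
¬(ψ ⊙ χ) = 1 − 0.113 = 0.887
So the left factor is ¬(ψ ⊙ χ) = 0.887.
χ ⊙ χ = max(0, 0.822 + 0.822 − 1) = max(0, 0.644) = 0.644
χ ⇒ (χ ⊙ χ) = min(1, 1 − 0.822 + 0.644) = min(1, 0.822) = 0.822
(χ ⇒ (χ ⊙ χ)) ⇒ ψ = min(1, 1 − 0.822 + 0.291) = min(1, 0.469) = 0.469
So the right-hand bound is (χ ⇒ (χ ⊙ χ)) ⇒ ψ = 0.469.
The residuum of the Łukasiewicz t-norm gives the supremum: min(1, 1 − 0.887 + 0.469).
1 − 0.887 + 0.469 = 0.582, so t = min(1, 0.582) = 0.582.
Check: 0.887 ⊙ 0.582 = max(0, 0.469) = 0.469 ≤ 0.469.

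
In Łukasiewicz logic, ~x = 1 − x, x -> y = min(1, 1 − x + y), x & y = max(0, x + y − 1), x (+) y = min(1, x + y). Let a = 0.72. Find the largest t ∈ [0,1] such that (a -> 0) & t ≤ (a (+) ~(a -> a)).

a -> 0 = min(1, 1 − 0.72 + 0.00) = min(1, 0.28) = 0.28
So the left factor is a -> 0 = 0.28.
a -> a = min(1, 1 − 0.72 + 0.72) = min(1, 1.00) = 1.00
~(a -> a) = 1 − 1.00 = 0.00
a (+) ~(a -> a) = min(1, 0.72 + 0.00) = min(1, 0.72) = 0.72
So the right-hand bound is a (+) ~(a -> a) = 0.72.
The residuum of the Łukasiewicz t-norm gives the supremum: min(1, 1 − 0.28 + 0.72).
1 − 0.28 + 0.72 = 1.44, so t = min(1, 1.44) = 1.00.
Check: 0.28 & 1.00 = max(0, 0.28) = 0.28 ≤ 0.72.

1.00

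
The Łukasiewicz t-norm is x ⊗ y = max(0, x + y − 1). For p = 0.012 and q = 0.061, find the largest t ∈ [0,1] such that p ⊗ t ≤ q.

The residuum of the Łukasiewicz t-norm gives the supremum: min(1, 1 − 0.012 + 0.061).
1 − 0.012 + 0.061 = 1.049, so t = min(1, 1.049) = 1.000.
Check: 0.012 ⊗ 1.000 = max(0, 0.012) = 0.012 ≤ 0.061.

1.000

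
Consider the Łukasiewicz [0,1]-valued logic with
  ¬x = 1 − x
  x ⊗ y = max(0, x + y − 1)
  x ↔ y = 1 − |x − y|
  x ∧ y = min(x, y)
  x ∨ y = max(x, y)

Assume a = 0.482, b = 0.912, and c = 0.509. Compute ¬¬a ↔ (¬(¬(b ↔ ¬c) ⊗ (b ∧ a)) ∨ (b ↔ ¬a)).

¬a = 1 − 0.482 = 0.518
¬¬a = 1 − 0.518 = 0.482
¬c = 1 − 0.509 = 0.491
b ↔ ¬c = 1 − |0.912 − 0.491| = 1 − 0.421 = 0.579
¬(b ↔ ¬c) = 1 − 0.579 = 0.421
b ∧ a = min(0.912, 0.482) = 0.482
¬(b ↔ ¬c) ⊗ (b ∧ a) = max(0, 0.421 + 0.482 − 1) = max(0, -0.097) = 0.000
¬(¬(b ↔ ¬c) ⊗ (b ∧ a)) = 1 − 0.000 = 1.000
b ↔ ¬a = 1 − |0.912 − 0.518| = 1 − 0.394 = 0.606
¬(¬(b ↔ ¬c) ⊗ (b ∧ a)) ∨ (b ↔ ¬a) = max(1.000, 0.606) = 1.000
¬¬a ↔ (¬(¬(b ↔ ¬c) ⊗ (b ∧ a)) ∨ (b ↔ ¬a)) = 1 − |0.482 − 1.000| = 1 − 0.518 = 0.482

0.482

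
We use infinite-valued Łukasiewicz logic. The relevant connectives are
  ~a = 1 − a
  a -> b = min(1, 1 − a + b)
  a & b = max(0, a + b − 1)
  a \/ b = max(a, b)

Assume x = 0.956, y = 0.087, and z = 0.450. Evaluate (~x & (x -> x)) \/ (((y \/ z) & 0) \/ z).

0.450

~x = 1 − 0.956 = 0.044
x -> x = min(1, 1 − 0.956 + 0.956) = min(1, 1.000) = 1.000
~x & (x -> x) = max(0, 0.044 + 1.000 − 1) = max(0, 0.044) = 0.044
y \/ z = max(0.087, 0.450) = 0.450
(y \/ z) & 0 = max(0, 0.450 + 0.000 − 1) = max(0, -0.550) = 0.000
((y \/ z) & 0) \/ z = max(0.000, 0.450) = 0.450
(~x & (x -> x)) \/ (((y \/ z) & 0) \/ z) = max(0.044, 0.450) = 0.450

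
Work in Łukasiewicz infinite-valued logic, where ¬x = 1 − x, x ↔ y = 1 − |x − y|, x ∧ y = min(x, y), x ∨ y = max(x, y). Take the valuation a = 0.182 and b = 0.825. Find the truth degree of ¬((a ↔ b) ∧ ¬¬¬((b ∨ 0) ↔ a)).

a ↔ b = 1 − |0.182 − 0.825| = 1 − 0.643 = 0.357
b ∨ 0 = max(0.825, 0.000) = 0.825
(b ∨ 0) ↔ a = 1 − |0.825 − 0.182| = 1 − 0.643 = 0.357
¬((b ∨ 0) ↔ a) = 1 − 0.357 = 0.643
¬¬((b ∨ 0) ↔ a) = 1 − 0.643 = 0.357
¬¬¬((b ∨ 0) ↔ a) = 1 − 0.357 = 0.643
(a ↔ b) ∧ ¬¬¬((b ∨ 0) ↔ a) = min(0.357, 0.643) = 0.357
¬((a ↔ b) ∧ ¬¬¬((b ∨ 0) ↔ a)) = 1 − 0.357 = 0.643

0.643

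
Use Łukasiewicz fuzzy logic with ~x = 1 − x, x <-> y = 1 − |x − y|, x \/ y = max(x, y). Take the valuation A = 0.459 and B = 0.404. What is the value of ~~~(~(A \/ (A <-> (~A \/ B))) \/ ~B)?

0.404

~A = 1 − 0.459 = 0.541
~A \/ B = max(0.541, 0.404) = 0.541
A <-> (~A \/ B) = 1 − |0.459 − 0.541| = 1 − 0.082 = 0.918
A \/ (A <-> (~A \/ B)) = max(0.459, 0.918) = 0.918
~(A \/ (A <-> (~A \/ B))) = 1 − 0.918 = 0.082
~B = 1 − 0.404 = 0.596
~(A \/ (A <-> (~A \/ B))) \/ ~B = max(0.082, 0.596) = 0.596
~(~(A \/ (A <-> (~A \/ B))) \/ ~B) = 1 − 0.596 = 0.404
~~(~(A \/ (A <-> (~A \/ B))) \/ ~B) = 1 − 0.404 = 0.596
~~~(~(A \/ (A <-> (~A \/ B))) \/ ~B) = 1 − 0.596 = 0.404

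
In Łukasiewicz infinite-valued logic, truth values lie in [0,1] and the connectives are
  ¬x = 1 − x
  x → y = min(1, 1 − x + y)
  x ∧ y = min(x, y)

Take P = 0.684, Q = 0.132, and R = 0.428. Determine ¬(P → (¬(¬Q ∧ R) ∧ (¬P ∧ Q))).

¬Q = 1 − 0.132 = 0.868
¬Q ∧ R = min(0.868, 0.428) = 0.428
¬(¬Q ∧ R) = 1 − 0.428 = 0.572
¬P = 1 − 0.684 = 0.316
¬P ∧ Q = min(0.316, 0.132) = 0.132
¬(¬Q ∧ R) ∧ (¬P ∧ Q) = min(0.572, 0.132) = 0.132
P → (¬(¬Q ∧ R) ∧ (¬P ∧ Q)) = min(1, 1 − 0.684 + 0.132) = min(1, 0.448) = 0.448
¬(P → (¬(¬Q ∧ R) ∧ (¬P ∧ Q))) = 1 − 0.448 = 0.552

0.552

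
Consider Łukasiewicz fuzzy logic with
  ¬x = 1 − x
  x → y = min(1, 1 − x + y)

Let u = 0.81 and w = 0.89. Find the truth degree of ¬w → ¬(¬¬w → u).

0.97

¬w = 1 − 0.89 = 0.11
¬¬w = 1 − 0.11 = 0.89
¬¬w → u = min(1, 1 − 0.89 + 0.81) = min(1, 0.92) = 0.92
¬(¬¬w → u) = 1 − 0.92 = 0.08
¬w → ¬(¬¬w → u) = min(1, 1 − 0.11 + 0.08) = min(1, 0.97) = 0.97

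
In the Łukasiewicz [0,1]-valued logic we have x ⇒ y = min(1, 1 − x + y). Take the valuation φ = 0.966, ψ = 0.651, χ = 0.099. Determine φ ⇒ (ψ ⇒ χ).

0.482

ψ ⇒ χ = min(1, 1 − 0.651 + 0.099) = min(1, 0.448) = 0.448
φ ⇒ (ψ ⇒ χ) = min(1, 1 − 0.966 + 0.448) = min(1, 0.482) = 0.482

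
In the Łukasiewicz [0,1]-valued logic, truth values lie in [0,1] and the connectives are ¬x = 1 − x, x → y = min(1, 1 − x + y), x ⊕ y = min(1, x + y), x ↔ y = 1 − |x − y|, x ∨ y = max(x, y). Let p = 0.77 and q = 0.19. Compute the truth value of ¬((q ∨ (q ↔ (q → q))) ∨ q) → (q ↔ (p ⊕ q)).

0.42

q → q = min(1, 1 − 0.19 + 0.19) = min(1, 1.00) = 1.00
q ↔ (q → q) = 1 − |0.19 − 1.00| = 1 − 0.81 = 0.19
q ∨ (q ↔ (q → q)) = max(0.19, 0.19) = 0.19
(q ∨ (q ↔ (q → q))) ∨ q = max(0.19, 0.19) = 0.19
¬((q ∨ (q ↔ (q → q))) ∨ q) = 1 − 0.19 = 0.81
p ⊕ q = min(1, 0.77 + 0.19) = min(1, 0.96) = 0.96
q ↔ (p ⊕ q) = 1 − |0.19 − 0.96| = 1 − 0.77 = 0.23
¬((q ∨ (q ↔ (q → q))) ∨ q) → (q ↔ (p ⊕ q)) = min(1, 1 − 0.81 + 0.23) = min(1, 0.42) = 0.42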